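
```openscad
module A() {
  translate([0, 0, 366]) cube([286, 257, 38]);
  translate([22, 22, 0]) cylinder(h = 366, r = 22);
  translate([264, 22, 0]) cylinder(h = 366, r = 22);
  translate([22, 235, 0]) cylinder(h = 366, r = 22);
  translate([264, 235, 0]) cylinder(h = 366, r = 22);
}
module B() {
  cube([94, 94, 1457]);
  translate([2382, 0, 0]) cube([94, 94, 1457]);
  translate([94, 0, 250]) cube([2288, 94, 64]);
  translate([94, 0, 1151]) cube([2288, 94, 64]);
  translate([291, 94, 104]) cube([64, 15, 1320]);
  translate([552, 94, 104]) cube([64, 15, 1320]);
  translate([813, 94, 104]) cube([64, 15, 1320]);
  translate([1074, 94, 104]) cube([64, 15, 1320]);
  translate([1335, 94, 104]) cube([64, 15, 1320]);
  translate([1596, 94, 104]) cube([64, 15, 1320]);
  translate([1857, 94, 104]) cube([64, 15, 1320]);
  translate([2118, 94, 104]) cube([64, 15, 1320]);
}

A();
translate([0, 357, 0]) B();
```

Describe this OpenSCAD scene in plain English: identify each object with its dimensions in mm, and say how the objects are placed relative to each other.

A is a four-legged stool. The seat is a 286×257×38 mm slab whose top surface is at z = 404 mm; four round legs, each 44 mm in diameter, run from the floor (z = 0) to the underside of the seat, each leg's axis is inset half a diameter from the nearest pair of seat edges (so the leg's bounding box is flush with the corner).

B is a fence section. Two 94×94 mm posts, 1457 mm tall, stand on the floor with a clear span of 2288 mm between their inner faces. Two horizontal rails of 94×64 mm section span the gap between the posts with their undersides at z = 250 mm and z = 1151 mm, flush with the posts' −y face. 8 pickets, each 64 mm wide, 15 mm thick and 1320 mm tall, are fixed to the +y face of the rails with their bottoms at z = 104 mm, evenly spaced across the span with equal gaps (rounded down to the nearest mm) at the −x end and between each pair — any rounding remainder accumulates at the +x end.

The fence section is on the floor beside the stool on its +y side.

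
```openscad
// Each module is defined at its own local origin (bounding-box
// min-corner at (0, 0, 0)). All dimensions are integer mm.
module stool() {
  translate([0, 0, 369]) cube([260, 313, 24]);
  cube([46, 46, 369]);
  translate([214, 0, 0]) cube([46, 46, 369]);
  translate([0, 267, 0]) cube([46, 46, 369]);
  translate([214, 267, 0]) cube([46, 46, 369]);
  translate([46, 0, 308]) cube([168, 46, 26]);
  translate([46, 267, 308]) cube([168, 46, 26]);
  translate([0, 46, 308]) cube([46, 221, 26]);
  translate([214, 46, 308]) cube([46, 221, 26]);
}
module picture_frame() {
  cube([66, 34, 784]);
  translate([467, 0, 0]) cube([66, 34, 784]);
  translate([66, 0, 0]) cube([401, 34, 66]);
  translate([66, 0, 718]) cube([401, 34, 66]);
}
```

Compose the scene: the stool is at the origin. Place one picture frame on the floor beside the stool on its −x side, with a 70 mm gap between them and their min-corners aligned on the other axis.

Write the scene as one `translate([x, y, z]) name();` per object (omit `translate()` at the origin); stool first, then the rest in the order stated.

stool();
translate([-603, 0, 0]) picture_frame();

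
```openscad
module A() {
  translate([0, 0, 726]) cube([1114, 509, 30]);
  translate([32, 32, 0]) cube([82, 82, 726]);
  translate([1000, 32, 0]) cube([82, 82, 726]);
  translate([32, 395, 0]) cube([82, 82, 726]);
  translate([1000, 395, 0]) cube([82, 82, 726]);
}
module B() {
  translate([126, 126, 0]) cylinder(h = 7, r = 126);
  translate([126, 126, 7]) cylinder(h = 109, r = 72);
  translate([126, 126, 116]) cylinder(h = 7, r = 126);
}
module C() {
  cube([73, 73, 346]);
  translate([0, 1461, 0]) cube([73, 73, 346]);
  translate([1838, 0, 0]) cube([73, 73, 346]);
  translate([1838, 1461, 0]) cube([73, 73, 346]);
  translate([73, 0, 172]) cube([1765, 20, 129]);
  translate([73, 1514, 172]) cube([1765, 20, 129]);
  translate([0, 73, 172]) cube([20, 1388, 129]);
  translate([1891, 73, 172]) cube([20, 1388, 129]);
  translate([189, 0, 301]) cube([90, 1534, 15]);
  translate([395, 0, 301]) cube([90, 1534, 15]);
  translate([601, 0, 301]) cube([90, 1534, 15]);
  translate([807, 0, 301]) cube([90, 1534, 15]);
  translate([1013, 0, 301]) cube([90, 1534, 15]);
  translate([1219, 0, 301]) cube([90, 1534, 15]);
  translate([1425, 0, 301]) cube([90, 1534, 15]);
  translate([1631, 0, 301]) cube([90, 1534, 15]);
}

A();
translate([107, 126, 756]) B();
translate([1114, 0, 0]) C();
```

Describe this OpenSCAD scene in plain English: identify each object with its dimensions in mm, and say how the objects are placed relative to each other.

A is a table with a 1114×509 mm rectangular top, 30 mm thick, top surface at z = 756 mm, supported by four 82×82 mm square legs, each inset 32 mm from the nearest pair of top edges, running from the floor.

B is a spool: two coaxial disc flanges of radius 126 mm and thickness 7 mm, joined by a core cylinder of radius 72 mm and height 109 mm. The lower flange rests on z = 0 and the three cylinders share a vertical axis.

C is a bed frame 1911 mm long (x) by 1534 mm wide (y). Four 73×73 mm corner posts, 346 mm tall, at the corners of the footprint. Four rails of 20 mm thickness and 129 mm height run between adjacent posts with their undersides at z = 172 mm, their outer faces flush with the outside of the frame (the two x-running rails run between the posts' inner faces; the two y-running rails run between the posts' inner faces). 8 slats, each 90 mm wide (x) and 15 mm thick, lie across the top of the two x-running rails, running the full 1534 mm width of the frame in y; the slats are evenly spaced along x between the inner faces of the end posts with equal gaps (rounded down to the nearest mm) at the −x end and between each pair — any rounding remainder accumulates at the +x end.

The spool is on top of the table. The bed frame is against the table's +x side, with their −y faces flush.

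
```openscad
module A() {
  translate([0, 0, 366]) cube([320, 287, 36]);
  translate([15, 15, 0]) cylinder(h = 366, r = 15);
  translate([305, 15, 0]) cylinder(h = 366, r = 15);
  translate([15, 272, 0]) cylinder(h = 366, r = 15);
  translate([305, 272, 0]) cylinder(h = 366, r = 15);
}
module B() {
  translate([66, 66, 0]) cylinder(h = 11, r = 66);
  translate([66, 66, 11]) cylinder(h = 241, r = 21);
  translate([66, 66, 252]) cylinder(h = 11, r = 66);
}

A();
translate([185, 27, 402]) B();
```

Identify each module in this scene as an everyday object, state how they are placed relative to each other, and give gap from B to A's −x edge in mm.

A is a stool. B is a spool. The spool is on top of the stool. The gap from the spool to the stool's −x edge is 185 mm.

The spool's min-x is at 185; the stool's min-x is 0; gap = 185 mm.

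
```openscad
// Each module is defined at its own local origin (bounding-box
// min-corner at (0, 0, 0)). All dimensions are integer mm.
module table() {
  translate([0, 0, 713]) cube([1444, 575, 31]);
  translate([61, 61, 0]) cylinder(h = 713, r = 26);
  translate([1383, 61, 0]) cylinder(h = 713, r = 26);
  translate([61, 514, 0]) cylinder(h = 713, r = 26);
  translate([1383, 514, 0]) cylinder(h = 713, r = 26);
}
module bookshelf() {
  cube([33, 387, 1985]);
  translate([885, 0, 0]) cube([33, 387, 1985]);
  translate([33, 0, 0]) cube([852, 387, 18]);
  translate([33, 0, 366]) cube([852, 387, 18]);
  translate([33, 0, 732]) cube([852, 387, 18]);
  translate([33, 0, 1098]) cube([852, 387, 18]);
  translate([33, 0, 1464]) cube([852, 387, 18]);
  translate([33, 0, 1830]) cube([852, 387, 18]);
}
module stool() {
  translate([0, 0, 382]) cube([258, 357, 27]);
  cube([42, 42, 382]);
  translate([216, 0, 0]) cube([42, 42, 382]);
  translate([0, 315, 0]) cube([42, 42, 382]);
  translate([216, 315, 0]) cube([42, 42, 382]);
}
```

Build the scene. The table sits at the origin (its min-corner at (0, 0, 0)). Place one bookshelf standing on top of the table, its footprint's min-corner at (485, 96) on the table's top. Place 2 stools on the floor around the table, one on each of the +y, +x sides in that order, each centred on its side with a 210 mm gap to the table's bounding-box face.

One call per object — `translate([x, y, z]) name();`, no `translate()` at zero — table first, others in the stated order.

table();
translate([485, 96, 744]) bookshelf();
translate([593, 785, 0]) stool();
translate([1654, 109, 0]) stool();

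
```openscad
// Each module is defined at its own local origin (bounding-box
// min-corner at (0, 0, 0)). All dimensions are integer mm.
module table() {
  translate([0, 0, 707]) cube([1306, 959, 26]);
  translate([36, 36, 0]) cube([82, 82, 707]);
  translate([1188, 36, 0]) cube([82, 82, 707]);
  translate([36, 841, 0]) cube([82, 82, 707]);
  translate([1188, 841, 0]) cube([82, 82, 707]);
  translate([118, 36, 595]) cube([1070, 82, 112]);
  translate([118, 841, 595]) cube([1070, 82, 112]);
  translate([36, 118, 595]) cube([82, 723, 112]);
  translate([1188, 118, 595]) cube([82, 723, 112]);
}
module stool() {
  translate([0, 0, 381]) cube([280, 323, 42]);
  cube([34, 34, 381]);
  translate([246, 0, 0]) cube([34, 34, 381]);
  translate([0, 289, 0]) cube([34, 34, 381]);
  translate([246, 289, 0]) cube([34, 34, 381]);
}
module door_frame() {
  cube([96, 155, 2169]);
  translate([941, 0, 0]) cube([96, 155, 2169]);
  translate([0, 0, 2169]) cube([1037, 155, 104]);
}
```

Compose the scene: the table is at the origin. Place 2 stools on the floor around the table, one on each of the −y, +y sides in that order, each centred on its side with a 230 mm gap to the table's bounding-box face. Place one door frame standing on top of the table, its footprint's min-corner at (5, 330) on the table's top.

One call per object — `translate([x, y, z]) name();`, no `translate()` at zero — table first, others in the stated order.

table();
translate([513, -553, 0]) stool();
translate([513, 1189, 0]) stool();
translate([5, 330, 733]) door_frame();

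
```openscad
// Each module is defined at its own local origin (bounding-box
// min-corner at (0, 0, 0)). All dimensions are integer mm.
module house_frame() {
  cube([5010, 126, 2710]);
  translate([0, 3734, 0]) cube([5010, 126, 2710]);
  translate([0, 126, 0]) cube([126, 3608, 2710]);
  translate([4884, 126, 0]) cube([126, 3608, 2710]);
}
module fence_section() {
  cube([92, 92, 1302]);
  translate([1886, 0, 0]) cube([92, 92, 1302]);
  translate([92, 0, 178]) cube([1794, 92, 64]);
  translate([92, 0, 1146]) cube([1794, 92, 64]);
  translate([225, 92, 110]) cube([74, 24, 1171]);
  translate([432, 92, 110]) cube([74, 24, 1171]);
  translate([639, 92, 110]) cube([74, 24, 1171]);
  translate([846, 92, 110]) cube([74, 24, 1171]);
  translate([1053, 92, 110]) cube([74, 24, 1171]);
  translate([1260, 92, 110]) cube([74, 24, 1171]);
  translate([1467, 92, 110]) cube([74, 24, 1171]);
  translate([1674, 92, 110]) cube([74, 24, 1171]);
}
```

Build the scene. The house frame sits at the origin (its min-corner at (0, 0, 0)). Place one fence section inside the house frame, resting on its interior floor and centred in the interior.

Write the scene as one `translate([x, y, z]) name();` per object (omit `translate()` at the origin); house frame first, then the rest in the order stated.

house_frame();
translate([1516, 1872, 0]) fence_section();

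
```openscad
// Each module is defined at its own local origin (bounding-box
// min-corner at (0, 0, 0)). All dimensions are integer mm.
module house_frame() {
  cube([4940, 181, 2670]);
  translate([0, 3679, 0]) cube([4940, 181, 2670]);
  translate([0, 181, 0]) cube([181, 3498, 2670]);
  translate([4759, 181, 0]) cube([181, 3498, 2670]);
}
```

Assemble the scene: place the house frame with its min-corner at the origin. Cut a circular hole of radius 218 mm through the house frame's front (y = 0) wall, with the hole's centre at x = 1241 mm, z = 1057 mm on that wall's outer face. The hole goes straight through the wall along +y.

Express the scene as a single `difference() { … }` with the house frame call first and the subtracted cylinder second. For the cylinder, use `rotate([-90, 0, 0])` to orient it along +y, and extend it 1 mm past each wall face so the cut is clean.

difference() {
  house_frame();
  translate([1241, -1, 1057]) rotate([-90, 0, 0]) cylinder(h = 183, r = 218);
}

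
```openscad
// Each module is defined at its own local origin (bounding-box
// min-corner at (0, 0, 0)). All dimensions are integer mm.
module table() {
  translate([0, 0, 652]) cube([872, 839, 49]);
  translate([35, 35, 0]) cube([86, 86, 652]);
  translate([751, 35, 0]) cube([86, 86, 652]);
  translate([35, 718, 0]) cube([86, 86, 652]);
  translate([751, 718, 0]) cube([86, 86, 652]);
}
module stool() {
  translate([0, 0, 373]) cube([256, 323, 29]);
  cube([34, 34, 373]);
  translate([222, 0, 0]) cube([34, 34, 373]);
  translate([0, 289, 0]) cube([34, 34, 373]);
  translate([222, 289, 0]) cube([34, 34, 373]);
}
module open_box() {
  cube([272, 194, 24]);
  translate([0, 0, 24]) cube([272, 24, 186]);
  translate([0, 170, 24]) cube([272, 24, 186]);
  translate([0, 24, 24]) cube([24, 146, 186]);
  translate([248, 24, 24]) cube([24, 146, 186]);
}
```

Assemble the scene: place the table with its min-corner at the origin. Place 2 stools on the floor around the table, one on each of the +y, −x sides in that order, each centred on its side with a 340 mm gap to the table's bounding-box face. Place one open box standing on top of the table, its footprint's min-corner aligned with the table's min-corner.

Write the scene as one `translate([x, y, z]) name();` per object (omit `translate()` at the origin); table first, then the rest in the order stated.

table();
translate([308, 1179, 0]) stool();
translate([-596, 258, 0]) stool();
translate([0, 0, 701]) open_box();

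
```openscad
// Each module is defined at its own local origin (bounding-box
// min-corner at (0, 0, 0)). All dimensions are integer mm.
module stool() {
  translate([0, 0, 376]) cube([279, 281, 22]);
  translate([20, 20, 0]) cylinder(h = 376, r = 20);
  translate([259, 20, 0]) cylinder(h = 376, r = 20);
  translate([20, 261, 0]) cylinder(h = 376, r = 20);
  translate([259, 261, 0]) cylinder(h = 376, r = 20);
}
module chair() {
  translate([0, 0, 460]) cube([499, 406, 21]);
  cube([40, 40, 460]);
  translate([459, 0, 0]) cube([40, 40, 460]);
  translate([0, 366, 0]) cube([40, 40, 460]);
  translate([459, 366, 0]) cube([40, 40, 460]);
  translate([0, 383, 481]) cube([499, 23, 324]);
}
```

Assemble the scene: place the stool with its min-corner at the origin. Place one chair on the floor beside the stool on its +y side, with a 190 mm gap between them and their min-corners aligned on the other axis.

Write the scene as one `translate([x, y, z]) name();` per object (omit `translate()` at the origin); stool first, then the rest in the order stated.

stool();
translate([0, 471, 0]) chair();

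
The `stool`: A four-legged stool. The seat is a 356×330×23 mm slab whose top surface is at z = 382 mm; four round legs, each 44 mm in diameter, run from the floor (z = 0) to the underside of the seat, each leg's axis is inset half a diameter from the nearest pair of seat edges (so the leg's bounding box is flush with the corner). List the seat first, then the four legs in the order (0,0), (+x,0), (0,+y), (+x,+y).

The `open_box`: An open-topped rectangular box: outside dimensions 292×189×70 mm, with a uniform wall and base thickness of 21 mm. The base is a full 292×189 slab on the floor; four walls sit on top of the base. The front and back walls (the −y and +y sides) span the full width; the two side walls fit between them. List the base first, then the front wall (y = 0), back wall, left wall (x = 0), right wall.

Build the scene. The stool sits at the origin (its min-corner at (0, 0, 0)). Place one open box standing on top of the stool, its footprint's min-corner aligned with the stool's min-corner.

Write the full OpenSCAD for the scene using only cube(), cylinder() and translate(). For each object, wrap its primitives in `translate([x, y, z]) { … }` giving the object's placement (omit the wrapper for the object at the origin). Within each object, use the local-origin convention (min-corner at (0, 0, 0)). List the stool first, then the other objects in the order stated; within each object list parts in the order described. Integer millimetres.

translate([0, 0, 359]) cube([356, 330, 23]);
translate([22, 22, 0]) cylinder(h = 359, r = 22);
translate([334, 22, 0]) cylinder(h = 359, r = 22);
translate([22, 308, 0]) cylinder(h = 359, r = 22);
translate([334, 308, 0]) cylinder(h = 359, r = 22);
translate([0, 0, 382]) {
  cube([292, 189, 21]);
  translate([0, 0, 21]) cube([292, 21, 49]);
  translate([0, 168, 21]) cube([292, 21, 49]);
  translate([0, 21, 21]) cube([21, 147, 49]);
  translate([271, 21, 21]) cube([21, 147, 49]);
}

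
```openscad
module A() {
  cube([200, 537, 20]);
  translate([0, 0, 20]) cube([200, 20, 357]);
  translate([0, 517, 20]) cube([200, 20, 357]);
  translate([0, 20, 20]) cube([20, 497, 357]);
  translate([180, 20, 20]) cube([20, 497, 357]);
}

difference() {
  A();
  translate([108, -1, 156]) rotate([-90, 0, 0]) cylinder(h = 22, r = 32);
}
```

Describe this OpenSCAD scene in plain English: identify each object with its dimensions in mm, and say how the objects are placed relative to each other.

A is an open-topped rectangular box: outside dimensions 200×537×377 mm, with a uniform wall and base thickness of 20 mm. The base is a full 200×537 slab on the floor; four walls sit on top of the base. The front and back walls (the −y and +y sides) span the full width; the two side walls fit between them.

The open box has a circular hole of radius 32 mm through its front wall, centred at (x = 108, z = 156).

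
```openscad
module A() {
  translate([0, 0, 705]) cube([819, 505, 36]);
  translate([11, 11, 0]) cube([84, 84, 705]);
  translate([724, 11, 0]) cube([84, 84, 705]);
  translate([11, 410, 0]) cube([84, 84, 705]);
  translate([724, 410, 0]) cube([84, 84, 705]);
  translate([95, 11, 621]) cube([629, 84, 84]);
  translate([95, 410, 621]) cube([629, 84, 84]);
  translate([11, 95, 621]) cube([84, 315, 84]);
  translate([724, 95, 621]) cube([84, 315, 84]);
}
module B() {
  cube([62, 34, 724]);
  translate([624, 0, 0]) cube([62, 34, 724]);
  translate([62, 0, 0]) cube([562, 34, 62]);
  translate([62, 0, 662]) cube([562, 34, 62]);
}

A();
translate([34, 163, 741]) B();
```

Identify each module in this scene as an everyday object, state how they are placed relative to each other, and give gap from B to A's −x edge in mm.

The picture frame's min-x is at 34; the table's min-x is 0; gap = 34 mm.

A is a table. B is a picture frame. The picture frame is on top of the table. The gap from the picture frame to the table's −x edge is 34 mm.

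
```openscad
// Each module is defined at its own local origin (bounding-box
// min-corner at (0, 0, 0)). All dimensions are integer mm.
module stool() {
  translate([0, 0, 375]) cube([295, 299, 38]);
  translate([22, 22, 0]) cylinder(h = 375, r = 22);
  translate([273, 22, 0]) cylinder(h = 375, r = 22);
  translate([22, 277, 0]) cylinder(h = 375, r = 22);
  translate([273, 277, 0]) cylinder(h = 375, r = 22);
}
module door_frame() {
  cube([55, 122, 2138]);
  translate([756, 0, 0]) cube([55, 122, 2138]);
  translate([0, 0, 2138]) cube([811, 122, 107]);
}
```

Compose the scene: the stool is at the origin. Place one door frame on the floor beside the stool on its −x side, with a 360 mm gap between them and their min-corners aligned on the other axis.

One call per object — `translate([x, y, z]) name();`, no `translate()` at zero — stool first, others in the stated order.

stool();
translate([-1171, 0, 0]) door_frame();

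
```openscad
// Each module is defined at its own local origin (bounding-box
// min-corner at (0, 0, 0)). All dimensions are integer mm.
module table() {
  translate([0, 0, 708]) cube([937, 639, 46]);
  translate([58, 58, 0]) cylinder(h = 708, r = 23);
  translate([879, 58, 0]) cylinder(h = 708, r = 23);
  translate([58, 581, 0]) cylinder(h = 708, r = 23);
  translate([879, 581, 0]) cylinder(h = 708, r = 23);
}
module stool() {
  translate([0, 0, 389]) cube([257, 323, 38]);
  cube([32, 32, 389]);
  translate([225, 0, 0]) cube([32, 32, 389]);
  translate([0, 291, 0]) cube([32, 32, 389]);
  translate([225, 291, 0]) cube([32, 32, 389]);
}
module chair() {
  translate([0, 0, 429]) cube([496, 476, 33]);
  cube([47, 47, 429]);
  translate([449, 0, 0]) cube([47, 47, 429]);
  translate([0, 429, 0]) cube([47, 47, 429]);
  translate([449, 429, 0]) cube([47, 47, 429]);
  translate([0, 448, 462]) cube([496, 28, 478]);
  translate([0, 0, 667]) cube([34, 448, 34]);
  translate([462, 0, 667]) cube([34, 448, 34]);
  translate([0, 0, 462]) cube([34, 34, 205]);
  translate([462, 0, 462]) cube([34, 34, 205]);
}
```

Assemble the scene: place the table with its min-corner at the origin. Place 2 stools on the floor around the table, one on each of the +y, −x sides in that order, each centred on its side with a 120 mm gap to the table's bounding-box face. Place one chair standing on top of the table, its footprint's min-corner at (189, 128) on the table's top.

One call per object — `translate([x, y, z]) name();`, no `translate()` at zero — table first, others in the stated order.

table();
translate([340, 759, 0]) stool();
translate([-377, 158, 0]) stool();
translate([189, 128, 754]) chair();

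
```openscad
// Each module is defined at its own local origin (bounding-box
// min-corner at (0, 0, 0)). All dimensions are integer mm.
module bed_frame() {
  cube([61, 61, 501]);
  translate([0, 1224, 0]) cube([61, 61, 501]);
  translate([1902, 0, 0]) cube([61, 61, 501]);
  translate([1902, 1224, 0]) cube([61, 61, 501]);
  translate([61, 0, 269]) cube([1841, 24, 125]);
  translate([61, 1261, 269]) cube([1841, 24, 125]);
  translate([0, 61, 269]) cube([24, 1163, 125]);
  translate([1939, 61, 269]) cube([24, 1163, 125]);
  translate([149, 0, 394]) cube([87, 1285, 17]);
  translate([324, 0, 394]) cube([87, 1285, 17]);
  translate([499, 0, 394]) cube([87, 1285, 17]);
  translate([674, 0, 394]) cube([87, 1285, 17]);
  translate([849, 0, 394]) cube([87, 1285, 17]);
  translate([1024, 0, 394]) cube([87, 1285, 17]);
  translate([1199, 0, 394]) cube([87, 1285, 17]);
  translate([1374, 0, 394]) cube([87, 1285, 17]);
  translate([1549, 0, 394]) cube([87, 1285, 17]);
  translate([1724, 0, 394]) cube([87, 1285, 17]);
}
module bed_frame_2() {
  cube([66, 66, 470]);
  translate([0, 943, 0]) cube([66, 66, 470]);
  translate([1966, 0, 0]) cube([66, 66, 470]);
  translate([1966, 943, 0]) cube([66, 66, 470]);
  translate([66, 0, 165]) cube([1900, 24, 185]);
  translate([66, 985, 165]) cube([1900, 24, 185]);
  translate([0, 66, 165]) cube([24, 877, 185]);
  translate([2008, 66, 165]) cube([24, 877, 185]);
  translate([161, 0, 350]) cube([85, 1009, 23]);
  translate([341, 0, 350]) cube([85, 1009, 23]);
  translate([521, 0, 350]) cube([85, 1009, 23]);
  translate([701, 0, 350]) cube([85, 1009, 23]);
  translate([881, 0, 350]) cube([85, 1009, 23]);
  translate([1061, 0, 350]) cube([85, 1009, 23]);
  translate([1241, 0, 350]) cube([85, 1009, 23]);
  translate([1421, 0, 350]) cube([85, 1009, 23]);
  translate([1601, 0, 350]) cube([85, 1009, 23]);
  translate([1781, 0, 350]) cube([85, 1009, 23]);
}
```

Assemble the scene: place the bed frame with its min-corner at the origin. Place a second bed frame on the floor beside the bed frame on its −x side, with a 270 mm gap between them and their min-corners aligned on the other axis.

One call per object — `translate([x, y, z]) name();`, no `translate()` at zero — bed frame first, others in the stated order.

bed_frame();
translate([-2302, 0, 0]) bed_frame_2();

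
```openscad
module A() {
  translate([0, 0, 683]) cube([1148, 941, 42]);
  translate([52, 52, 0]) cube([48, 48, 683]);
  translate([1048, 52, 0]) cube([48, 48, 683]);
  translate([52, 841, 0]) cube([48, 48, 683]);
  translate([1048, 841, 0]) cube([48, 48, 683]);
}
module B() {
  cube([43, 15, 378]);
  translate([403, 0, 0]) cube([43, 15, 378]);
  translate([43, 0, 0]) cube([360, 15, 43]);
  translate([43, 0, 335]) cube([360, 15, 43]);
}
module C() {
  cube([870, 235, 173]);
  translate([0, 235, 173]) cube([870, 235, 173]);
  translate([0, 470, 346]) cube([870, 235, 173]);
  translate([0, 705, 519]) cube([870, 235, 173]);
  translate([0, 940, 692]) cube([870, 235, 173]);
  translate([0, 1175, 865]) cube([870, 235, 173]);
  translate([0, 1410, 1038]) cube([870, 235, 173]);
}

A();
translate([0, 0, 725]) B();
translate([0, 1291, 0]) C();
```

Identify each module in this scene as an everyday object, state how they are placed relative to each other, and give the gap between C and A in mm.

The staircase's nearest face is 350 mm from the table's +y face.

A is a table. B is a picture frame. C is a staircase. The picture frame is on top of the table. The staircase is on the floor beside the table on its +y side. The gap between the staircase and the table is 350 mm.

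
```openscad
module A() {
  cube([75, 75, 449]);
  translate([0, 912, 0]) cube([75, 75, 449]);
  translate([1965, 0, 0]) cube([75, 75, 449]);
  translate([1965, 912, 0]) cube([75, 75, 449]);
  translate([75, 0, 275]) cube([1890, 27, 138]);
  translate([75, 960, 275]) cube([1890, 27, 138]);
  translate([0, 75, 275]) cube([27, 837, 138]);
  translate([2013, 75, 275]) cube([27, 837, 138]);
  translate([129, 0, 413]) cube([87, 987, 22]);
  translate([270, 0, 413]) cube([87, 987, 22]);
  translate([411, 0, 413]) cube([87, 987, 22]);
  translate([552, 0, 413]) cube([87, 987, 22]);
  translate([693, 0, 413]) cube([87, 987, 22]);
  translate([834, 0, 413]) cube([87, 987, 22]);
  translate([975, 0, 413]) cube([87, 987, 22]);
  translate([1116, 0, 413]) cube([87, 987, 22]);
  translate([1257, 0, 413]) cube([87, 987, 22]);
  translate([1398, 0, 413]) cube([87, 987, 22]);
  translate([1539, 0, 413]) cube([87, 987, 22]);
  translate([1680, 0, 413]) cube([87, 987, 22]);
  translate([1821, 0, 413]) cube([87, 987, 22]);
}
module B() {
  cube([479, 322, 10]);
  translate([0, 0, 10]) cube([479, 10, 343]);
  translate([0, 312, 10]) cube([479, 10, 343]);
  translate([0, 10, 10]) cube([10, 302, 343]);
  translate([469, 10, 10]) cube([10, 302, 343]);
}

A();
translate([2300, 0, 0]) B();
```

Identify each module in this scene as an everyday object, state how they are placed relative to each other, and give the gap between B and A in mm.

A is a bed frame. B is an open box. The open box is on the floor beside the bed frame on its +x side. The gap between the open box and the bed frame is 260 mm.

The open box's nearest face is 260 mm from the bed frame's +x face.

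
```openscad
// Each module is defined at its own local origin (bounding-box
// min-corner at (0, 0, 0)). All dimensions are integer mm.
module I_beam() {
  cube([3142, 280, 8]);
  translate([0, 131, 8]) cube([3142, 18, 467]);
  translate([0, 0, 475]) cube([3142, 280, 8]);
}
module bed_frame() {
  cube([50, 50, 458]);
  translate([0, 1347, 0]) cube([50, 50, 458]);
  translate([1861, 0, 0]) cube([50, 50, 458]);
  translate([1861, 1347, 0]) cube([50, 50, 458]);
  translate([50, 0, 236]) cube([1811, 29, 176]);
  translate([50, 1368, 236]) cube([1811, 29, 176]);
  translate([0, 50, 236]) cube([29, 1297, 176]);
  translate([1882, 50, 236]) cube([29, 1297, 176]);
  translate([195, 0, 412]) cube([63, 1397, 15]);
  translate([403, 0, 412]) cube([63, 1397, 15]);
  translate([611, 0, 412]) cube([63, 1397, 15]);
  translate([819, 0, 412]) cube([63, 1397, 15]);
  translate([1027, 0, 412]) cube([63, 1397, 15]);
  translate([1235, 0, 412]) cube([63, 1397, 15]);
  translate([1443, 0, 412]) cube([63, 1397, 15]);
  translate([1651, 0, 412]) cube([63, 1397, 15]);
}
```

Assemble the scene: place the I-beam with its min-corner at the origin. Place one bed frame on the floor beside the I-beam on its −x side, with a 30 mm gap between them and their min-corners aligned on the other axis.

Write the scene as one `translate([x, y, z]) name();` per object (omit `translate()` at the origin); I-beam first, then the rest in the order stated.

I_beam();
translate([-1941, 0, 0]) bed_frame();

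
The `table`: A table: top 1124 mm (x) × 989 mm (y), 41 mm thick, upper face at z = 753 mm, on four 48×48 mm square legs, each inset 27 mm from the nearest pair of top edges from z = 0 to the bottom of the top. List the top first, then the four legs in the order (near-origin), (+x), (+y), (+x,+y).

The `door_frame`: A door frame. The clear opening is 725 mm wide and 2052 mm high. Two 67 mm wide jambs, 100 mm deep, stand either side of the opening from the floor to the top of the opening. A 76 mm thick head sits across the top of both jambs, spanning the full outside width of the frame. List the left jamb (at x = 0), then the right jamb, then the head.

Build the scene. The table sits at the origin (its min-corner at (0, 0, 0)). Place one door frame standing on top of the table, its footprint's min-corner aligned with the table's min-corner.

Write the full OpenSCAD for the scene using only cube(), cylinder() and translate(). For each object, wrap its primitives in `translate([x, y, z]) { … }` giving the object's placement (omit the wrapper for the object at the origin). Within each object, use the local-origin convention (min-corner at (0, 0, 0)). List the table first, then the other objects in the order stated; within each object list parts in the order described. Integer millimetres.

translate([0, 0, 712]) cube([1124, 989, 41]);
translate([27, 27, 0]) cube([48, 48, 712]);
translate([1049, 27, 0]) cube([48, 48, 712]);
translate([27, 914, 0]) cube([48, 48, 712]);
translate([1049, 914, 0]) cube([48, 48, 712]);
translate([0, 0, 753]) {
  cube([67, 100, 2052]);
  translate([792, 0, 0]) cube([67, 100, 2052]);
  translate([0, 0, 2052]) cube([859, 100, 76]);
}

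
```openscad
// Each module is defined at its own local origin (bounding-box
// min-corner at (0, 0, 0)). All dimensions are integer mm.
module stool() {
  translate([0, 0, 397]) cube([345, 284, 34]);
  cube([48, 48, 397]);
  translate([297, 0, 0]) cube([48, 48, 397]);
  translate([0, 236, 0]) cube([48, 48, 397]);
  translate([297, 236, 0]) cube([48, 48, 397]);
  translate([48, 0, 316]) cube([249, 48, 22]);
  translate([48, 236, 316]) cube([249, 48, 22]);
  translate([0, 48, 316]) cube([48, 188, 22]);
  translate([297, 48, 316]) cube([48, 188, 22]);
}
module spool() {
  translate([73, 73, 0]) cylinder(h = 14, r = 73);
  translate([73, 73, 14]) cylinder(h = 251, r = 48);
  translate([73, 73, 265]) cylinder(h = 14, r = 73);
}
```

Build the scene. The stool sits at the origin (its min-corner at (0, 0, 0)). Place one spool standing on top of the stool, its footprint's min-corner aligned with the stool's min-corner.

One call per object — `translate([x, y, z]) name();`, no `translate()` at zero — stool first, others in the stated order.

stool();
translate([0, 0, 431]) spool();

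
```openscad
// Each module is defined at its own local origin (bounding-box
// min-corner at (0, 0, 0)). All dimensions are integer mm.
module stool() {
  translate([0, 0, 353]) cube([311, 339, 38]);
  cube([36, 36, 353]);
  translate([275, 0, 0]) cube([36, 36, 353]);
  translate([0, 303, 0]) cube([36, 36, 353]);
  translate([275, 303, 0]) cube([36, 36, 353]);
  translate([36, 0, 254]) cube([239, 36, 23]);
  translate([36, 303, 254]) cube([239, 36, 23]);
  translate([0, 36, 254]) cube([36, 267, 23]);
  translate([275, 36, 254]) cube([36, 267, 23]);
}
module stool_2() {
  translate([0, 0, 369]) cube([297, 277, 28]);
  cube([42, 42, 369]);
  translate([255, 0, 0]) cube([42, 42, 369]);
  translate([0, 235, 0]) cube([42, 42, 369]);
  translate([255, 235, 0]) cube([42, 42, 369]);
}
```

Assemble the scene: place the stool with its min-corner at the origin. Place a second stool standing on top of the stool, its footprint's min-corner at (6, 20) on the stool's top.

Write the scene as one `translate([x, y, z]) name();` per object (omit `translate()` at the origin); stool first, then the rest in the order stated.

stool();
translate([6, 20, 391]) stool_2();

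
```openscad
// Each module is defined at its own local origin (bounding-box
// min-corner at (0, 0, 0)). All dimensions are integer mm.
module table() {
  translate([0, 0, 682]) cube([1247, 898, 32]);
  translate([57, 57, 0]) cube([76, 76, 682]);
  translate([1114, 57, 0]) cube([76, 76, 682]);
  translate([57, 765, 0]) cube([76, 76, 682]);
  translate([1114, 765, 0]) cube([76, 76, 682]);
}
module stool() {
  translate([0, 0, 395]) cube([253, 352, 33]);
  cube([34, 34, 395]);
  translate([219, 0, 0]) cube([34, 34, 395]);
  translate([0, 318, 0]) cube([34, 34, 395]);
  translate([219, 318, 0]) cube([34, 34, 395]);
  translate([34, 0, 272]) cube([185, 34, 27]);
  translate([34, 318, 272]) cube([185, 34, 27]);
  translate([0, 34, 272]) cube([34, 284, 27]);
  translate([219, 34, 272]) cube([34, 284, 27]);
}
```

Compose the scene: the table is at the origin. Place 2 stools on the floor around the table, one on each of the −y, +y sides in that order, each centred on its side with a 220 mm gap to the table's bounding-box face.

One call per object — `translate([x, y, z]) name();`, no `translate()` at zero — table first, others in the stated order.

table();
translate([497, -572, 0]) stool();
translate([497, 1118, 0]) stool();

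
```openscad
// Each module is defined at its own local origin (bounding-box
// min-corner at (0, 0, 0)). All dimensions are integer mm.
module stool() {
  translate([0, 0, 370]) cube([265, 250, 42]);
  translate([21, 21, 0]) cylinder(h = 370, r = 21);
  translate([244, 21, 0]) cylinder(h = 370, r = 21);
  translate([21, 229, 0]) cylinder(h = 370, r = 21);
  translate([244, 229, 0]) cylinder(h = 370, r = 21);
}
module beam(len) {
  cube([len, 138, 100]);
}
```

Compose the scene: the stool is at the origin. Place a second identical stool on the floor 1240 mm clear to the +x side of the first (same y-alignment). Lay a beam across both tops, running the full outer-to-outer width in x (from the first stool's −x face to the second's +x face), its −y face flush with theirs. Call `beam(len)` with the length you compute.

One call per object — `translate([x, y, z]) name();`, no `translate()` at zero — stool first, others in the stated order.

stool();
translate([1505, 0, 0]) stool();
translate([0, 0, 412]) beam(1770);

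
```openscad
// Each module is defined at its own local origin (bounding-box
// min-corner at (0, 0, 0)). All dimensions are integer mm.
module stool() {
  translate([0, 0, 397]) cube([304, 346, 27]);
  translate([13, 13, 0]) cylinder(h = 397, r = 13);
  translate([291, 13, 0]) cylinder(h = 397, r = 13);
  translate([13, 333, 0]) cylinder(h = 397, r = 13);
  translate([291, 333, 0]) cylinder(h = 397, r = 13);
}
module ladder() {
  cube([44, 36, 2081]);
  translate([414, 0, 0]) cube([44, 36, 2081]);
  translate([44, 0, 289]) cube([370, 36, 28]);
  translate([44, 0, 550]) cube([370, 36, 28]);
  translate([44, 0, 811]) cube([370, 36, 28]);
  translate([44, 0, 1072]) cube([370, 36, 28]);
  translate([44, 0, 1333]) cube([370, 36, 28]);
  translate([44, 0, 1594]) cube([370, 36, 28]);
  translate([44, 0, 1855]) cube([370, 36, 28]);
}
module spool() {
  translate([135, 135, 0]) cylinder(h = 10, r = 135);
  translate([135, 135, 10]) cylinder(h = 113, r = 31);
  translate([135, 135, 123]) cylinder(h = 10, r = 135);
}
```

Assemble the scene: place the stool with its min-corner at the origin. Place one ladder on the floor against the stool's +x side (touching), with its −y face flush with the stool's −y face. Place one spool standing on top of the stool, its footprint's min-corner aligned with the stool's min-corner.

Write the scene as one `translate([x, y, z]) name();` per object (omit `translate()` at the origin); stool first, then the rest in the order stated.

stool();
translate([304, 0, 0]) ladder();
translate([0, 0, 424]) spool();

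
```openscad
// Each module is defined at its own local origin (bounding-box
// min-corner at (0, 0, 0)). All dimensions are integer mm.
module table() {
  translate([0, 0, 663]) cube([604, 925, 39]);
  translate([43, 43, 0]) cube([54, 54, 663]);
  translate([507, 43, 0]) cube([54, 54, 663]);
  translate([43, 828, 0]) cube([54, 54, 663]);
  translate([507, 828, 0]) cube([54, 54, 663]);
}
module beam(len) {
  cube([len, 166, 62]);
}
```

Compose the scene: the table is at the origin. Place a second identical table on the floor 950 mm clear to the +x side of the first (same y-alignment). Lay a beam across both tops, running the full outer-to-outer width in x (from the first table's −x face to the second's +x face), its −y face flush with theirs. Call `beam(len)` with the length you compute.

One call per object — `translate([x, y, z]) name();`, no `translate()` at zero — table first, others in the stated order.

table();
translate([1554, 0, 0]) table();
translate([0, 0, 702]) beam(2158);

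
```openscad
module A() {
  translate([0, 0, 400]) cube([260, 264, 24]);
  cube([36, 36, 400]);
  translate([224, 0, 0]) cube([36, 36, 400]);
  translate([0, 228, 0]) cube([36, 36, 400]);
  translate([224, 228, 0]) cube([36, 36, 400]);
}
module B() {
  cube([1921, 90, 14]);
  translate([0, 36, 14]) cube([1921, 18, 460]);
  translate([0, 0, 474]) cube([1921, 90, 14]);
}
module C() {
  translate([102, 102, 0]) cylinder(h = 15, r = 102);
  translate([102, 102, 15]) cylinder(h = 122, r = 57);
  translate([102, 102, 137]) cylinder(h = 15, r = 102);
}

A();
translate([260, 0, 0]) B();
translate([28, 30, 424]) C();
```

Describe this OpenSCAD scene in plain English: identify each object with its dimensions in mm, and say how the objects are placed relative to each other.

A is a simple wooden stool: a rectangular seat 260 mm (x) by 264 mm (y), 24 mm thick, top face at z = 424 mm, on four square legs, each 36×36 mm in cross-section. The legs rest on z = 0, each flush with a corner of the seat.

B is an I-beam lying along x, 1921 mm long. Overall section height 488 mm. Two flanges 90 mm wide (y) and 14 mm thick, one on the floor and one at the top; a web 18 mm thick runs between them, centred on the flange width.

C is a spool: two coaxial disc flanges of radius 102 mm and thickness 15 mm, joined by a core cylinder of radius 57 mm and height 122 mm. The lower flange rests on z = 0 and the three cylinders share a vertical axis.

The I-beam is against the stool's +x side, with their −y faces flush. The spool is on top of the stool, centred.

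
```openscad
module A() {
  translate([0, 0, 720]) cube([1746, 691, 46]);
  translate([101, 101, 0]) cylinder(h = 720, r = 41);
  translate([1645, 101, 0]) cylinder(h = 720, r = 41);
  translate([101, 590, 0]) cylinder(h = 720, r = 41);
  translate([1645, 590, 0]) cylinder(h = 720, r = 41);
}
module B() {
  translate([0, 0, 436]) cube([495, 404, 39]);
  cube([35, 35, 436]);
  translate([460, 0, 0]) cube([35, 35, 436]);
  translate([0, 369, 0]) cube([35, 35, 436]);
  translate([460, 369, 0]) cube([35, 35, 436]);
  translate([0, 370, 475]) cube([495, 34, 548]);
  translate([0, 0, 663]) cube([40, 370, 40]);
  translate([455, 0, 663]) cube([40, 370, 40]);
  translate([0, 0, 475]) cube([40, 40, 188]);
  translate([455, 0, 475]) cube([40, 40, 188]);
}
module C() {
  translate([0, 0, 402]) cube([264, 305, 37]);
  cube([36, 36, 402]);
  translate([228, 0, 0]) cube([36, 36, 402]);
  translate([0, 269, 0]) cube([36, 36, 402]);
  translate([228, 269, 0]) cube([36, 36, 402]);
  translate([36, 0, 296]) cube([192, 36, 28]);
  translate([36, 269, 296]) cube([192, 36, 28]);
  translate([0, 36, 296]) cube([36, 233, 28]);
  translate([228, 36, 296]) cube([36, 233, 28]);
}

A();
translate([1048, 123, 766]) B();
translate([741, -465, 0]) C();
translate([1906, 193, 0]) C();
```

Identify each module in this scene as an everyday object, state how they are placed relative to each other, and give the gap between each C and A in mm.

A is a table. B is a chair. C is a stool. The chair is on top of the table. Two stools sit around the table at the −y, +x sides. The gap between each stool and the table is 160 mm.

Each stool's nearest face is 160 mm from the table's bounding box.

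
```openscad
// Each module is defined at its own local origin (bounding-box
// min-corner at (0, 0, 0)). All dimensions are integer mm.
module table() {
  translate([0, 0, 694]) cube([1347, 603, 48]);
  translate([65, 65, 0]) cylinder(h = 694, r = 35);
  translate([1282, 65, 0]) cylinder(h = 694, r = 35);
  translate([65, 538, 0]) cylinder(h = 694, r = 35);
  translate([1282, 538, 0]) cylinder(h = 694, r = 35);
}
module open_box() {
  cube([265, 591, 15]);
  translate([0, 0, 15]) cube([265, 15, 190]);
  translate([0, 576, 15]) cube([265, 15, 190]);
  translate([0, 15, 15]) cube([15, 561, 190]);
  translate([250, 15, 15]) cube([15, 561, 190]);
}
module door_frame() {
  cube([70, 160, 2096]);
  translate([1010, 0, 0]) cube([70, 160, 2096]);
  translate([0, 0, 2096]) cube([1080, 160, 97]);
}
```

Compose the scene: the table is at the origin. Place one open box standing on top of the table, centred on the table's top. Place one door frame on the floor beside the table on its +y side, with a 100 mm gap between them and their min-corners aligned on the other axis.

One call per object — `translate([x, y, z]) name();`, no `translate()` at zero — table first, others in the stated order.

table();
translate([541, 6, 742]) open_box();
translate([0, 703, 0]) door_frame();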